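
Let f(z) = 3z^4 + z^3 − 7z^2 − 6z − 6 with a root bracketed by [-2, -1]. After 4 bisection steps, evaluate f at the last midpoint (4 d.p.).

midpoint -1.5: f = -0.9375 < 0 → [-2, -1.5]
midpoint -1.75: f = 5.839844 > 0 → [-1.75, -1.5]
midpoint -1.625: f = 1.893311 > 0 → [-1.625, -1.5]
midpoint -1.5625: f = 0.3519 > 0 → [-1.5625, -1.5]

0.3519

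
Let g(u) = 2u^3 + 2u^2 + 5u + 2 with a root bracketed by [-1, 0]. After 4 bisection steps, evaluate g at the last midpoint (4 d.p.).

0.0278

g(-0.5) = -0.25 < 0, so the root lies in [-0.5, 0]
g(-0.25) = 0.84375 > 0, so the root lies in [-0.5, -0.25]
g(-0.375) = 0.300781 > 0, so the root lies in [-0.5, -0.375]
g(-0.4375) = 0.0278 > 0, so the root lies in [-0.5, -0.4375]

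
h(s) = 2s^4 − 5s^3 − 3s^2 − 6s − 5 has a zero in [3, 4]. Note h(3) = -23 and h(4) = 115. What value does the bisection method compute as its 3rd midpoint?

m = 3.5, h(m) = 23 (+); new bracket [3, 3.5]
m = 3.25, h(m) = -4.695312 (−); new bracket [3.25, 3.5]
m = 3.375, h(m) = 7.854004 (+); new bracket [3.25, 3.375]

3.375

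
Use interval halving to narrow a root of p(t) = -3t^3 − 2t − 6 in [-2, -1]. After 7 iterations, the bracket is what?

midpoint -1.5: p = 7.125 > 0 → [-1.5, -1]
midpoint -1.25: p = 2.359375 > 0 → [-1.25, -1]
midpoint -1.125: p = 0.521484 > 0 → [-1.125, -1]
midpoint -1.0625: p = -0.2766 < 0 → [-1.125, -1.0625]
midpoint -1.09375: p = 0.1128 > 0 → [-1.09375, -1.0625]
midpoint -1.078125: p = -0.0843 < 0 → [-1.09375, -1.078125]
midpoint -1.0859375: p = 0.0137 > 0 → [-1.0859375, -1.078125]

[-1.0859375, -1.078125]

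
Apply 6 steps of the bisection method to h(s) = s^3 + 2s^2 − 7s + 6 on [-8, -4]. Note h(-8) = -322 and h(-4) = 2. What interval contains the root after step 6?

midpoint -6: h = -96 < 0 → [-6, -4]
midpoint -5: h = -34 < 0 → [-5, -4]
midpoint -4.5: h = -13.125 < 0 → [-4.5, -4]
midpoint -4.25: h = -4.8906 < 0 → [-4.25, -4]
midpoint -4.125: h = -1.2832 < 0 → [-4.125, -4]
midpoint -4.0625: h = 0.3982 > 0 → [-4.125, -4.0625]

[-4.125, -4.0625]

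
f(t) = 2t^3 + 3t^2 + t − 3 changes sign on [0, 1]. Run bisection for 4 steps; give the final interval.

[0.6875, 0.75]

m = 0.5, f(m) = -1.5 (−); new bracket [0.5, 1]
m = 0.75, f(m) = 0.28125 (+); new bracket [0.5, 0.75]
m = 0.625, f(m) = -0.714844 (−); new bracket [0.625, 0.75]
m = 0.6875, f(m) = -0.2446 (−); new bracket [0.6875, 0.75]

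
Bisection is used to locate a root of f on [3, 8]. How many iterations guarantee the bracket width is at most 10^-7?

26

Width after n steps is 5/2^n. Need 2^n ≥ 5/10^-7 = 50000000.
2^25 = 33554432 < 50000000 ≤ 2^26 = 67108864, so n = 26.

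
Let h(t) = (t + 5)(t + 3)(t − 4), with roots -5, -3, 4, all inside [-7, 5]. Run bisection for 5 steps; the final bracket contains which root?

4

midpoint -1: h = -40 < 0 → [-1, 5]
midpoint 2: h = -70 < 0 → [2, 5]
midpoint 3.5: h = -27.625 < 0 → [3.5, 5]
midpoint 4.25: h = 16.7656 > 0 → [3.5, 4.25]
midpoint 3.875: h = -7.627 < 0 → [3.875, 4.25]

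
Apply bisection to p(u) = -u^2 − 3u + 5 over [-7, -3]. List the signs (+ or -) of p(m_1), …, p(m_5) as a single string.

midpoint -5: p = -5 < 0 → [-5, -3]
midpoint -4: p = 1 > 0 → [-5, -4]
midpoint -4.5: p = -1.75 < 0 → [-4.5, -4]
midpoint -4.25: p = -0.3125 < 0 → [-4.25, -4]
midpoint -4.125: p = 0.3594 > 0 → [-4.25, -4.125]

-+--+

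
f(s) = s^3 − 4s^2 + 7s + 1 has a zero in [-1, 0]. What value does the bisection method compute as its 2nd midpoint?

-0.25

f(-0.5) = -3.625 < 0, so the root lies in [-0.5, 0]
f(-0.25) = -1.015625 < 0, so the root lies in [-0.25, 0]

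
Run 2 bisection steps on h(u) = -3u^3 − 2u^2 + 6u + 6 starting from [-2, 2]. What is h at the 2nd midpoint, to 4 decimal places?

midpoint 0: h = 6 > 0 → [0, 2]
midpoint 1: h = 7 > 0 → [1, 2]

7.0000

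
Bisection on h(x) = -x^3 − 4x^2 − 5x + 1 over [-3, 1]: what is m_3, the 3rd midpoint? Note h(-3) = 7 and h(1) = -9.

0.5

m = -1, h(m) = 3 (+); new bracket [-1, 1]
m = 0, h(m) = 1 (+); new bracket [0, 1]
m = 0.5, h(m) = -2.625 (−); new bracket [0, 0.5]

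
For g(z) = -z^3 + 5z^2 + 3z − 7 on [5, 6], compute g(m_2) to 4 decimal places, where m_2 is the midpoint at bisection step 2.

1.8594

midpoint 5.5: g = -5.625 < 0 → [5, 5.5]
midpoint 5.25: g = 1.859375 > 0 → [5.25, 5.5]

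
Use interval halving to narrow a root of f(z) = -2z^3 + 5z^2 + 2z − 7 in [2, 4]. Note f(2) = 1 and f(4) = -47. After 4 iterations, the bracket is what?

m = 3, f(m) = -10 (−); new bracket [2, 3]
m = 2.5, f(m) = -2 (−); new bracket [2, 2.5]
m = 2.25, f(m) = 0.03125 (+); new bracket [2.25, 2.5]
m = 2.375, f(m) = -0.8398 (−); new bracket [2.25, 2.375]

[2.25, 2.375]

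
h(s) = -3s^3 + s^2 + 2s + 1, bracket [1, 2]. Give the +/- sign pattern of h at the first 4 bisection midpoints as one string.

--+-

midpoint 1.5: h = -3.875 < 0 → [1, 1.5]
midpoint 1.25: h = -0.796875 < 0 → [1, 1.25]
midpoint 1.125: h = 0.244141 > 0 → [1.125, 1.25]
midpoint 1.1875: h = -0.2385 < 0 → [1.125, 1.1875]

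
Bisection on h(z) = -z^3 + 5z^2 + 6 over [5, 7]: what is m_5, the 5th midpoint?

midpoint 6: h = -30 < 0 → [5, 6]
midpoint 5.5: h = -9.125 < 0 → [5, 5.5]
midpoint 5.25: h = -0.890625 < 0 → [5, 5.25]
midpoint 5.125: h = 2.7168 > 0 → [5.125, 5.25]
midpoint 5.1875: h = 0.9543 > 0 → [5.1875, 5.25]

5.1875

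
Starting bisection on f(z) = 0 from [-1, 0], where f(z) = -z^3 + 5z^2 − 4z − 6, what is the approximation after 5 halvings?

-0.71875

f(-0.5) = -2.625 < 0, so the root lies in [-1, -0.5]
f(-0.75) = 0.234375 > 0, so the root lies in [-0.75, -0.5]
f(-0.625) = -1.302734 < 0, so the root lies in [-0.75, -0.625]
f(-0.6875) = -0.5618 < 0, so the root lies in [-0.75, -0.6875]
f(-0.71875) = -0.1707 < 0, so the root lies in [-0.75, -0.71875]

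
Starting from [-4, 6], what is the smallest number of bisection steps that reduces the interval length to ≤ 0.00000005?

Width after n steps is 10/2^n. Need 2^n ≥ 10/0.00000005 = 200000000.
2^27 = 134217728 < 200000000 ≤ 2^28 = 268435456, so n = 28.

28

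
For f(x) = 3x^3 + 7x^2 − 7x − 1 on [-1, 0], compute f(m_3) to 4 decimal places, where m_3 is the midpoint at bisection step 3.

-0.0215

x = -0.5 gives f = 3.875, positive; keep [-0.5, 0]
x = -0.25 gives f = 1.140625, positive; keep [-0.25, 0]
x = -0.125 gives f = -0.021484, negative; keep [-0.25, -0.125]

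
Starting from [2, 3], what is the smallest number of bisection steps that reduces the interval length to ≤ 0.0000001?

24

Width after n steps is 1/2^n. Need 2^n ≥ 1/0.0000001 = 10000000.
2^23 = 8388608 < 10000000 ≤ 2^24 = 16777216, so n = 24.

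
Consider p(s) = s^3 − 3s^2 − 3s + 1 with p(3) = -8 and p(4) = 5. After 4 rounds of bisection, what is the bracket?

[3.6875, 3.75]

p(3.5) = -3.375 < 0, so the root lies in [3.5, 4]
p(3.75) = 0.296875 > 0, so the root lies in [3.5, 3.75]
p(3.625) = -1.662109 < 0, so the root lies in [3.625, 3.75]
p(3.6875) = -0.7141 < 0, so the root lies in [3.6875, 3.75]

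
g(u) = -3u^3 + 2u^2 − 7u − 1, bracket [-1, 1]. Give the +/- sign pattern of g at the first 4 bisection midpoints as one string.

g(0) = -1 < 0, so the root lies in [-1, 0]
g(-0.5) = 3.375 > 0, so the root lies in [-0.5, 0]
g(-0.25) = 0.921875 > 0, so the root lies in [-0.25, 0]
g(-0.125) = -0.0879 < 0, so the root lies in [-0.25, -0.125]

-++-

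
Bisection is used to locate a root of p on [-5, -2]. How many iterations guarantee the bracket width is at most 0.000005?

Width after n steps is 3/2^n. Need 2^n ≥ 3/0.000005 = 600000.
2^19 = 524288 < 600000 ≤ 2^20 = 1048576, so n = 20.

20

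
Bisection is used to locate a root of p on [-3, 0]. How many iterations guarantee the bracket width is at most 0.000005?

20

Width after n steps is 3/2^n. Need 2^n ≥ 3/0.000005 = 600000.
2^19 = 524288 < 600000 ≤ 2^20 = 1048576, so n = 20.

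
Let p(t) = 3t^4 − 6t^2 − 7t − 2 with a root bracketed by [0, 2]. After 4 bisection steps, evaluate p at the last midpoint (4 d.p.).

t = 1 gives p = -12, negative; keep [1, 2]
t = 1.5 gives p = -10.8125, negative; keep [1.5, 2]
t = 1.75 gives p = -4.488281, negative; keep [1.75, 2]
t = 1.875 gives p = 0.8601, positive; keep [1.75, 1.875]

0.8601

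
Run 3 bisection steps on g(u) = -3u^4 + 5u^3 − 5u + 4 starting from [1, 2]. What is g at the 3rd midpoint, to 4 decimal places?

-0.6003

g(1.5) = -1.8125 < 0, so the root lies in [1, 1.5]
g(1.25) = 0.191406 > 0, so the root lies in [1.25, 1.5]
g(1.375) = -0.600342 < 0, so the root lies in [1.25, 1.375]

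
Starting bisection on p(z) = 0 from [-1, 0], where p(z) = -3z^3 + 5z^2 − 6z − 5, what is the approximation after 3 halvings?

-0.625

m = -0.5, p(m) = -0.375 (−); new bracket [-1, -0.5]
m = -0.75, p(m) = 3.578125 (+); new bracket [-0.75, -0.5]
m = -0.625, p(m) = 1.435547 (+); new bracket [-0.625, -0.5]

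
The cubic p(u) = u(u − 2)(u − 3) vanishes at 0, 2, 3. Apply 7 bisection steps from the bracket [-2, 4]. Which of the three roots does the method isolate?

p(1) = 2 > 0, so the root lies in [-2, 1]
p(-0.5) = -4.375 < 0, so the root lies in [-0.5, 1]
p(0.25) = 1.203125 > 0, so the root lies in [-0.5, 0.25]
p(-0.125) = -0.8301 < 0, so the root lies in [-0.125, 0.25]
p(0.0625) = 0.3557 > 0, so the root lies in [-0.125, 0.0625]
p(-0.03125) = -0.1924 < 0, so the root lies in [-0.03125, 0.0625]
p(0.015625) = 0.0925 > 0, so the root lies in [-0.03125, 0.015625]

0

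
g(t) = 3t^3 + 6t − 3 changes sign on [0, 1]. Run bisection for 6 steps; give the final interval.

g(0.5) = 0.375 > 0, so the root lies in [0, 0.5]
g(0.25) = -1.453125 < 0, so the root lies in [0.25, 0.5]
g(0.375) = -0.591797 < 0, so the root lies in [0.375, 0.5]
g(0.4375) = -0.1238 < 0, so the root lies in [0.4375, 0.5]
g(0.46875) = 0.1215 > 0, so the root lies in [0.4375, 0.46875]
g(0.453125) = -0.0021 < 0, so the root lies in [0.453125, 0.46875]

[0.453125, 0.46875]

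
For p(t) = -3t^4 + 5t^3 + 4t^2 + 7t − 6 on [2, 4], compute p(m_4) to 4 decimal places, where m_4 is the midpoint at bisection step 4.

4.7200

m = 3, p(m) = -57 (−); new bracket [2, 3]
m = 2.5, p(m) = -2.5625 (−); new bracket [2, 2.5]
m = 2.25, p(m) = 10.066406 (+); new bracket [2.25, 2.5]
m = 2.375, p(m) = 4.72 (+); new bracket [2.375, 2.5]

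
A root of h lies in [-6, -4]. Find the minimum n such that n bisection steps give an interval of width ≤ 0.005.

Width after n steps is 2/2^n. Need 2^n ≥ 2/0.005 = 400.
2^8 = 256 < 400 ≤ 2^9 = 512, so n = 9.

9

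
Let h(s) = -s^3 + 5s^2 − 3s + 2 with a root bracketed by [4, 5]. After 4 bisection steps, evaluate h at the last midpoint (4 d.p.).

s = 4.5 gives h = -1.375, negative; keep [4, 4.5]
s = 4.25 gives h = 2.796875, positive; keep [4.25, 4.5]
s = 4.375 gives h = 0.837891, positive; keep [4.375, 4.5]
s = 4.4375 gives h = -0.2361, negative; keep [4.375, 4.4375]

-0.2361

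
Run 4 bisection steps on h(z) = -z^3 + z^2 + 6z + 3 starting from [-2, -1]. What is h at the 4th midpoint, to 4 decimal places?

-0.1189

midpoint -1.5: h = -0.375 < 0 → [-2, -1.5]
midpoint -1.75: h = 0.921875 > 0 → [-1.75, -1.5]
midpoint -1.625: h = 0.181641 > 0 → [-1.625, -1.5]
midpoint -1.5625: h = -0.1189 < 0 → [-1.625, -1.5625]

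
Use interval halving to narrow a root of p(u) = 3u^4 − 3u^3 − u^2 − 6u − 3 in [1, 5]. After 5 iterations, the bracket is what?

m = 3, p(m) = 132 (+); new bracket [1, 3]
m = 2, p(m) = 5 (+); new bracket [1, 2]
m = 1.5, p(m) = -9.1875 (−); new bracket [1.5, 2]
m = 1.75, p(m) = -4.5039 (−); new bracket [1.75, 2]
m = 1.875, p(m) = -0.4622 (−); new bracket [1.875, 2]

[1.875, 2]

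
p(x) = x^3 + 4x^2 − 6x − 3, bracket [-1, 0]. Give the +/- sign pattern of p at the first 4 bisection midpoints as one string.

m = -0.5, p(m) = 0.875 (+); new bracket [-0.5, 0]
m = -0.25, p(m) = -1.265625 (−); new bracket [-0.5, -0.25]
m = -0.375, p(m) = -0.240234 (−); new bracket [-0.5, -0.375]
m = -0.4375, p(m) = 0.3069 (+); new bracket [-0.4375, -0.375]

+--+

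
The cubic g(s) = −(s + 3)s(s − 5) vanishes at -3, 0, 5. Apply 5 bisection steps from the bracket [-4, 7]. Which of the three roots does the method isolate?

5

s = 1.5 gives g = 23.625, positive; keep [1.5, 7]
s = 4.25 gives g = 23.109375, positive; keep [4.25, 7]
s = 5.625 gives g = -30.322266, negative; keep [4.25, 5.625]
s = 4.9375 gives g = 2.4495, positive; keep [4.9375, 5.625]
s = 5.28125 gives g = -12.3006, negative; keep [4.9375, 5.28125]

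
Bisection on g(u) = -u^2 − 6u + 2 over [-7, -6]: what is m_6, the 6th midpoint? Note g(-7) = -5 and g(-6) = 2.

-6.328125

u = -6.5 gives g = -1.25, negative; keep [-6.5, -6]
u = -6.25 gives g = 0.4375, positive; keep [-6.5, -6.25]
u = -6.375 gives g = -0.390625, negative; keep [-6.375, -6.25]
u = -6.3125 gives g = 0.0273, positive; keep [-6.375, -6.3125]
u = -6.34375 gives g = -0.1807, negative; keep [-6.34375, -6.3125]
u = -6.328125 gives g = -0.0764, negative; keep [-6.328125, -6.3125]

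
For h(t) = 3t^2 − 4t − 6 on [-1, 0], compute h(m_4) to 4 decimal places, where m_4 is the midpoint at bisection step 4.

0.3867

h(-0.5) = -3.25 < 0, so the root lies in [-1, -0.5]
h(-0.75) = -1.3125 < 0, so the root lies in [-1, -0.75]
h(-0.875) = -0.203125 < 0, so the root lies in [-1, -0.875]
h(-0.9375) = 0.3867 > 0, so the root lies in [-0.9375, -0.875]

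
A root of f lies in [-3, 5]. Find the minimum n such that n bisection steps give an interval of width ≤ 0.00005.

Width after n steps is 8/2^n. Need 2^n ≥ 8/0.00005 = 160000.
2^17 = 131072 < 160000 ≤ 2^18 = 262144, so n = 18.

18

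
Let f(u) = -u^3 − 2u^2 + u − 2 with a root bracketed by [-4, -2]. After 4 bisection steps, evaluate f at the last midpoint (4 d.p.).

-0.3184

f(-3) = 4 > 0, so the root lies in [-3, -2]
f(-2.5) = -1.375 < 0, so the root lies in [-3, -2.5]
f(-2.75) = 0.921875 > 0, so the root lies in [-2.75, -2.5]
f(-2.625) = -0.3184 < 0, so the root lies in [-2.75, -2.625]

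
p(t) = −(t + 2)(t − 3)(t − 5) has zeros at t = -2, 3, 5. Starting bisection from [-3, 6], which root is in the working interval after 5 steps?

-2

p(1.5) = -18.375 < 0, so the root lies in [-3, 1.5]
p(-0.75) = -26.953125 < 0, so the root lies in [-3, -0.75]
p(-1.875) = -4.189453 < 0, so the root lies in [-3, -1.875]
p(-2.4375) = 17.6931 > 0, so the root lies in [-2.4375, -1.875]
p(-2.15625) = 5.7655 > 0, so the root lies in [-2.15625, -1.875]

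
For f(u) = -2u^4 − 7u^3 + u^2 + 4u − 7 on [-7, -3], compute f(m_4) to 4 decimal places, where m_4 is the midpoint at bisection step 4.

7.7266

u = -5 gives f = -377, negative; keep [-5, -3]
u = -4 gives f = -71, negative; keep [-4, -3]
u = -3.5 gives f = -8.75, negative; keep [-3.5, -3]
u = -3.25 gives f = 7.7266, positive; keep [-3.5, -3.25]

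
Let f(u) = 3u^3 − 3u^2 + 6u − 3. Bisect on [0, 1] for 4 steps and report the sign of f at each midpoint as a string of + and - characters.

-++-

m = 0.5, f(m) = -0.375 (−); new bracket [0.5, 1]
m = 0.75, f(m) = 1.078125 (+); new bracket [0.5, 0.75]
m = 0.625, f(m) = 0.310547 (+); new bracket [0.5, 0.625]
m = 0.5625, f(m) = -0.0403 (−); new bracket [0.5625, 0.625]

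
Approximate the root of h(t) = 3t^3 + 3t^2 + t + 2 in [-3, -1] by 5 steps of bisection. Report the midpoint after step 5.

-1.1875

m = -2, h(m) = -12 (−); new bracket [-2, -1]
m = -1.5, h(m) = -2.875 (−); new bracket [-1.5, -1]
m = -1.25, h(m) = -0.421875 (−); new bracket [-1.25, -1]
m = -1.125, h(m) = 0.4004 (+); new bracket [-1.25, -1.125]
m = -1.1875, h(m) = 0.0193 (+); new bracket [-1.25, -1.1875]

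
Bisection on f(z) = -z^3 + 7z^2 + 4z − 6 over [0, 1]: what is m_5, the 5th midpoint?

0.71875

m = 0.5, f(m) = -2.375 (−); new bracket [0.5, 1]
m = 0.75, f(m) = 0.515625 (+); new bracket [0.5, 0.75]
m = 0.625, f(m) = -1.009766 (−); new bracket [0.625, 0.75]
m = 0.6875, f(m) = -0.2664 (−); new bracket [0.6875, 0.75]
m = 0.71875, f(m) = 0.1199 (+); new bracket [0.6875, 0.71875]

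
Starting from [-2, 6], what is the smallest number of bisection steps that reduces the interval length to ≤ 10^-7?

Width after n steps is 8/2^n. Need 2^n ≥ 8/10^-7 = 80000000.
2^26 = 67108864 < 80000000 ≤ 2^27 = 134217728, so n = 27.

27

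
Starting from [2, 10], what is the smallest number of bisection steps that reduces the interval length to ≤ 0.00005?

Width after n steps is 8/2^n. Need 2^n ≥ 8/0.00005 = 160000.
2^17 = 131072 < 160000 ≤ 2^18 = 262144, so n = 18.

18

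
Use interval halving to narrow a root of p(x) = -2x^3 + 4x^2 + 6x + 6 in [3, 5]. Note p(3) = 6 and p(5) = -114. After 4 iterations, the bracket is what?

m = 4, p(m) = -34 (−); new bracket [3, 4]
m = 3.5, p(m) = -9.75 (−); new bracket [3, 3.5]
m = 3.25, p(m) = -0.90625 (−); new bracket [3, 3.25]
m = 3.125, p(m) = 2.7773 (+); new bracket [3.125, 3.25]

[3.125, 3.25]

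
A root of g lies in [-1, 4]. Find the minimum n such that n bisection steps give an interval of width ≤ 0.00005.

17

Width after n steps is 5/2^n. Need 2^n ≥ 5/0.00005 = 100000.
2^16 = 65536 < 100000 ≤ 2^17 = 131072, so n = 17.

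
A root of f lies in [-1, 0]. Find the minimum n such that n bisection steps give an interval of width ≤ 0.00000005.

Width after n steps is 1/2^n. Need 2^n ≥ 1/0.00000005 = 20000000.
2^24 = 16777216 < 20000000 ≤ 2^25 = 33554432, so n = 25.

25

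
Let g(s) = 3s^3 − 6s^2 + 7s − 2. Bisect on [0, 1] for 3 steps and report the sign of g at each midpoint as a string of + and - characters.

s = 0.5 gives g = 0.375, positive; keep [0, 0.5]
s = 0.25 gives g = -0.578125, negative; keep [0.25, 0.5]
s = 0.375 gives g = -0.060547, negative; keep [0.375, 0.5]

+--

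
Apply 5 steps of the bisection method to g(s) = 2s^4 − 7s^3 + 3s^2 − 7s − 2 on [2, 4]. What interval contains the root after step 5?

[3.375, 3.4375]

midpoint 3: g = -23 < 0 → [3, 4]
midpoint 3.5: g = 10.25 > 0 → [3, 3.5]
midpoint 3.25: g = -10.226562 < 0 → [3.25, 3.5]
midpoint 3.375: g = -1.064 < 0 → [3.375, 3.5]
midpoint 3.4375: g = 4.3094 > 0 → [3.375, 3.4375]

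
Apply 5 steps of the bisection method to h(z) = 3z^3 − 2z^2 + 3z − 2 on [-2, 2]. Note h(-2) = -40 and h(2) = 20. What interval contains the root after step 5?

[0.625, 0.75]

m = 0, h(m) = -2 (−); new bracket [0, 2]
m = 1, h(m) = 2 (+); new bracket [0, 1]
m = 0.5, h(m) = -0.625 (−); new bracket [0.5, 1]
m = 0.75, h(m) = 0.3906 (+); new bracket [0.5, 0.75]
m = 0.625, h(m) = -0.1738 (−); new bracket [0.625, 0.75]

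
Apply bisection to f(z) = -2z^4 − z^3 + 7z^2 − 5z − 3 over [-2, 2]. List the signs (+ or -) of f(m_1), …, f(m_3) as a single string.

-++

midpoint 0: f = -3 < 0 → [-2, 0]
midpoint -1: f = 8 > 0 → [-1, 0]
midpoint -0.5: f = 1.25 > 0 → [-0.5, 0]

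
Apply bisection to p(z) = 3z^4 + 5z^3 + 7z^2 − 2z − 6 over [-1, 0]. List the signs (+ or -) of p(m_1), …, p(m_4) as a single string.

z = -0.5 gives p = -3.6875, negative; keep [-1, -0.5]
z = -0.75 gives p = -1.722656, negative; keep [-1, -0.75]
z = -0.875 gives p = -0.481689, negative; keep [-1, -0.875]
z = -0.9375 gives p = 0.2249, positive; keep [-0.9375, -0.875]

---+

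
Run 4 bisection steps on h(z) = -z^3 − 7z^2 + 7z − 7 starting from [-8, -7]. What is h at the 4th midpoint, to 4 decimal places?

z = -7.5 gives h = -31.375, negative; keep [-8, -7.5]
z = -7.75 gives h = -16.203125, negative; keep [-8, -7.75]
z = -7.875 gives h = -7.861328, negative; keep [-8, -7.875]
z = -7.9375 gives h = -3.4963, negative; keep [-8, -7.9375]

-3.4963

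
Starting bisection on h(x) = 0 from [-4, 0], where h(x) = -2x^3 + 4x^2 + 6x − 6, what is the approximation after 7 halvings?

midpoint -2: h = 14 > 0 → [-2, 0]
midpoint -1: h = -6 < 0 → [-2, -1]
midpoint -1.5: h = 0.75 > 0 → [-1.5, -1]
midpoint -1.25: h = -3.3438 < 0 → [-1.5, -1.25]
midpoint -1.375: h = -1.4883 < 0 → [-1.5, -1.375]
midpoint -1.4375: h = -0.4185 < 0 → [-1.5, -1.4375]
midpoint -1.46875: h = 0.1533 > 0 → [-1.46875, -1.4375]

-1.46875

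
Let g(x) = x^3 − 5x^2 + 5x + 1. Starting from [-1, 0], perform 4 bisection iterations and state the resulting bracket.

midpoint -0.5: g = -2.875 < 0 → [-0.5, 0]
midpoint -0.25: g = -0.578125 < 0 → [-0.25, 0]
midpoint -0.125: g = 0.294922 > 0 → [-0.25, -0.125]
midpoint -0.1875: g = -0.1199 < 0 → [-0.1875, -0.125]

[-0.1875, -0.125]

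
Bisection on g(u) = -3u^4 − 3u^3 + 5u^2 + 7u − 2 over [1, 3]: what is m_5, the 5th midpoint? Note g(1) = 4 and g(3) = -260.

1.3125

u = 2 gives g = -40, negative; keep [1, 2]
u = 1.5 gives g = -5.5625, negative; keep [1, 1.5]
u = 1.25 gives g = 1.378906, positive; keep [1.25, 1.5]
u = 1.375 gives g = -1.4441, negative; keep [1.25, 1.375]
u = 1.3125 gives g = 0.1152, positive; keep [1.3125, 1.375]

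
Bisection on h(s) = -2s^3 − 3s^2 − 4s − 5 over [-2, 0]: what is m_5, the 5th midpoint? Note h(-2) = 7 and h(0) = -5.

s = -1 gives h = -2, negative; keep [-2, -1]
s = -1.5 gives h = 1, positive; keep [-1.5, -1]
s = -1.25 gives h = -0.78125, negative; keep [-1.5, -1.25]
s = -1.375 gives h = 0.0273, positive; keep [-1.375, -1.25]
s = -1.3125 gives h = -0.396, negative; keep [-1.375, -1.3125]

-1.3125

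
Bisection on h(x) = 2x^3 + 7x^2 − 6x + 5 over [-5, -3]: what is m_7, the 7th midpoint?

x = -4 gives h = 13, positive; keep [-5, -4]
x = -4.5 gives h = -8.5, negative; keep [-4.5, -4]
x = -4.25 gives h = 3.40625, positive; keep [-4.5, -4.25]
x = -4.375 gives h = -2.2461, negative; keep [-4.375, -4.25]
x = -4.3125 gives h = 0.6538, positive; keep [-4.375, -4.3125]
x = -4.34375 gives h = -0.7775, negative; keep [-4.34375, -4.3125]
x = -4.328125 gives h = -0.0572, negative; keep [-4.328125, -4.3125]

-4.328125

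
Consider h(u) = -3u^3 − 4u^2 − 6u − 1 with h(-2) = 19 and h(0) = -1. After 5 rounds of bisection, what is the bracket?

midpoint -1: h = 4 > 0 → [-1, 0]
midpoint -0.5: h = 1.375 > 0 → [-0.5, 0]
midpoint -0.25: h = 0.296875 > 0 → [-0.25, 0]
midpoint -0.125: h = -0.3066 < 0 → [-0.25, -0.125]
midpoint -0.1875: h = 0.0042 > 0 → [-0.1875, -0.125]

[-0.1875, -0.125]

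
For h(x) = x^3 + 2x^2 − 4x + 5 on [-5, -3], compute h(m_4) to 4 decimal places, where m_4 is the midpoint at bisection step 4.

midpoint -4: h = -11 < 0 → [-4, -3]
midpoint -3.5: h = 0.625 > 0 → [-4, -3.5]
midpoint -3.75: h = -4.609375 < 0 → [-3.75, -3.5]
midpoint -3.625: h = -1.8535 < 0 → [-3.625, -3.5]

-1.8535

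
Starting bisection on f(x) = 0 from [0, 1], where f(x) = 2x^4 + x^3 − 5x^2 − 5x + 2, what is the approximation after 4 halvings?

midpoint 0.5: f = -1.5 < 0 → [0, 0.5]
midpoint 0.25: f = 0.460938 > 0 → [0.25, 0.5]
midpoint 0.375: f = -0.48584 < 0 → [0.25, 0.375]
midpoint 0.3125: f = -0.0012 < 0 → [0.25, 0.3125]

0.3125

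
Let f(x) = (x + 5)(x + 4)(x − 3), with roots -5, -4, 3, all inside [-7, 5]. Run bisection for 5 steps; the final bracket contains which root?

3

f(-1) = -48 < 0, so the root lies in [-1, 5]
f(2) = -42 < 0, so the root lies in [2, 5]
f(3.5) = 31.875 > 0, so the root lies in [2, 3.5]
f(2.75) = -13.0781 < 0, so the root lies in [2.75, 3.5]
f(3.125) = 7.2363 > 0, so the root lies in [2.75, 3.125]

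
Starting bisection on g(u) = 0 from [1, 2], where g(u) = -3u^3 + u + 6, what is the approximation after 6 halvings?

g(1.5) = -2.625 < 0, so the root lies in [1, 1.5]
g(1.25) = 1.390625 > 0, so the root lies in [1.25, 1.5]
g(1.375) = -0.423828 < 0, so the root lies in [1.25, 1.375]
g(1.3125) = 0.5295 > 0, so the root lies in [1.3125, 1.375]
g(1.34375) = 0.0647 > 0, so the root lies in [1.34375, 1.375]
g(1.359375) = -0.1766 < 0, so the root lies in [1.34375, 1.359375]

1.359375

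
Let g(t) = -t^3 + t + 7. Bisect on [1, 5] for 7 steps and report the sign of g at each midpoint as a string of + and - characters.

-+---+-

g(3) = -17 < 0, so the root lies in [1, 3]
g(2) = 1 > 0, so the root lies in [2, 3]
g(2.5) = -6.125 < 0, so the root lies in [2, 2.5]
g(2.25) = -2.1406 < 0, so the root lies in [2, 2.25]
g(2.125) = -0.4707 < 0, so the root lies in [2, 2.125]
g(2.0625) = 0.2888 > 0, so the root lies in [2.0625, 2.125]
g(2.09375) = -0.0848 < 0, so the root lies in [2.0625, 2.09375]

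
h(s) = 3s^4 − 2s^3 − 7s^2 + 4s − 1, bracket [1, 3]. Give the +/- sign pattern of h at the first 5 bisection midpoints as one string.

m = 2, h(m) = 11 (+); new bracket [1, 2]
m = 1.5, h(m) = -2.3125 (−); new bracket [1.5, 2]
m = 1.75, h(m) = 1.980469 (+); new bracket [1.5, 1.75]
m = 1.625, h(m) = -0.6477 (−); new bracket [1.625, 1.75]
m = 1.6875, h(m) = 0.533 (+); new bracket [1.625, 1.6875]

+-+-+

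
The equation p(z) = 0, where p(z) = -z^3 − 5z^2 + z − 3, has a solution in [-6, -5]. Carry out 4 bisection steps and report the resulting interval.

[-5.3125, -5.25]

midpoint -5.5: p = 6.625 > 0 → [-5.5, -5]
midpoint -5.25: p = -1.359375 < 0 → [-5.5, -5.25]
midpoint -5.375: p = 2.458984 > 0 → [-5.375, -5.25]
midpoint -5.3125: p = 0.5071 > 0 → [-5.3125, -5.25]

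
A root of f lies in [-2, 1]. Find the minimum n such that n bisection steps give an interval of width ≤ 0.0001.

Width after n steps is 3/2^n. Need 2^n ≥ 3/0.0001 = 30000.
2^14 = 16384 < 30000 ≤ 2^15 = 32768, so n = 15.

15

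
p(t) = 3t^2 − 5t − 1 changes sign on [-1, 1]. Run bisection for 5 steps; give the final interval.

p(0) = -1 < 0, so the root lies in [-1, 0]
p(-0.5) = 2.25 > 0, so the root lies in [-0.5, 0]
p(-0.25) = 0.4375 > 0, so the root lies in [-0.25, 0]
p(-0.125) = -0.3281 < 0, so the root lies in [-0.25, -0.125]
p(-0.1875) = 0.043 > 0, so the root lies in [-0.1875, -0.125]

[-0.1875, -0.125]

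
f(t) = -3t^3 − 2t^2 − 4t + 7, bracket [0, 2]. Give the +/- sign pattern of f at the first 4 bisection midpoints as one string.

-++-

f(1) = -2 < 0, so the root lies in [0, 1]
f(0.5) = 4.125 > 0, so the root lies in [0.5, 1]
f(0.75) = 1.609375 > 0, so the root lies in [0.75, 1]
f(0.875) = -0.041 < 0, so the root lies in [0.75, 0.875]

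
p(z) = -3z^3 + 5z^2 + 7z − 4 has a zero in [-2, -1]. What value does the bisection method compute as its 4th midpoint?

-1.1875

z = -1.5 gives p = 6.875, positive; keep [-1.5, -1]
z = -1.25 gives p = 0.921875, positive; keep [-1.25, -1]
z = -1.125 gives p = -1.275391, negative; keep [-1.25, -1.125]
z = -1.1875 gives p = -0.238, negative; keep [-1.25, -1.1875]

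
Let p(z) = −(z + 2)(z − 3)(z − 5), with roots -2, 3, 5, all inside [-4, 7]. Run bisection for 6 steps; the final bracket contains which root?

-2

m = 1.5, p(m) = -18.375 (−); new bracket [-4, 1.5]
m = -1.25, p(m) = -19.921875 (−); new bracket [-4, -1.25]
m = -2.625, p(m) = 26.806641 (+); new bracket [-2.625, -1.25]
m = -1.9375, p(m) = -2.1409 (−); new bracket [-2.625, -1.9375]
m = -2.28125, p(m) = 10.8152 (+); new bracket [-2.28125, -1.9375]
m = -2.109375, p(m) = 3.973 (+); new bracket [-2.109375, -1.9375]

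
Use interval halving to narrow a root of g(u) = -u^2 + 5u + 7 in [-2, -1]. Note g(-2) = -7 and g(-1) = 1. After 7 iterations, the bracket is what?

midpoint -1.5: g = -2.75 < 0 → [-1.5, -1]
midpoint -1.25: g = -0.8125 < 0 → [-1.25, -1]
midpoint -1.125: g = 0.109375 > 0 → [-1.25, -1.125]
midpoint -1.1875: g = -0.3477 < 0 → [-1.1875, -1.125]
midpoint -1.15625: g = -0.1182 < 0 → [-1.15625, -1.125]
midpoint -1.140625: g = -0.0042 < 0 → [-1.140625, -1.125]
midpoint -1.1328125: g = 0.0527 > 0 → [-1.140625, -1.1328125]

[-1.140625, -1.1328125]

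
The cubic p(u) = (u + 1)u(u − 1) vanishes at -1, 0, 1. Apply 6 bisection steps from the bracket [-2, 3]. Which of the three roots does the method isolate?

1

m = 0.5, p(m) = -0.375 (−); new bracket [0.5, 3]
m = 1.75, p(m) = 3.609375 (+); new bracket [0.5, 1.75]
m = 1.125, p(m) = 0.298828 (+); new bracket [0.5, 1.125]
m = 0.8125, p(m) = -0.2761 (−); new bracket [0.8125, 1.125]
m = 0.96875, p(m) = -0.0596 (−); new bracket [0.96875, 1.125]
m = 1.046875, p(m) = 0.1004 (+); new bracket [0.96875, 1.046875]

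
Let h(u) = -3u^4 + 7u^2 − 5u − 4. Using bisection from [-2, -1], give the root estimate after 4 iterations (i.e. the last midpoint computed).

m = -1.5, h(m) = 4.0625 (+); new bracket [-2, -1.5]
m = -1.75, h(m) = -1.949219 (−); new bracket [-1.75, -1.5]
m = -1.625, h(m) = 1.690674 (+); new bracket [-1.75, -1.625]
m = -1.6875, h(m) = 0.0437 (+); new bracket [-1.75, -1.6875]

-1.6875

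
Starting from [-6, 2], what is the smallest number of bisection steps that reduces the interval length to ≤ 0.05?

8

Width after n steps is 8/2^n. Need 2^n ≥ 8/0.05 = 160.
2^7 = 128 < 160 ≤ 2^8 = 256, so n = 8.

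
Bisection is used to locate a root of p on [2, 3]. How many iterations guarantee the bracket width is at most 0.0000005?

Width after n steps is 1/2^n. Need 2^n ≥ 1/0.0000005 = 2000000.
2^20 = 1048576 < 2000000 ≤ 2^21 = 2097152, so n = 21.

21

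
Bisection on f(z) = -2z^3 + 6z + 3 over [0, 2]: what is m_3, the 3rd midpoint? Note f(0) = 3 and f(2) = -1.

1.75

midpoint 1: f = 7 > 0 → [1, 2]
midpoint 1.5: f = 5.25 > 0 → [1.5, 2]
midpoint 1.75: f = 2.78125 > 0 → [1.75, 2]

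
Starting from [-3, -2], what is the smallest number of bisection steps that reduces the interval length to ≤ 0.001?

10

Width after n steps is 1/2^n. Need 2^n ≥ 1/0.001 = 1000.
2^9 = 512 < 1000 ≤ 2^10 = 1024, so n = 10.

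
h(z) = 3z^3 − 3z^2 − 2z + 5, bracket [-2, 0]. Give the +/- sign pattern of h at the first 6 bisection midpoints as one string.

+---+-

m = -1, h(m) = 1 (+); new bracket [-2, -1]
m = -1.5, h(m) = -8.875 (−); new bracket [-1.5, -1]
m = -1.25, h(m) = -3.046875 (−); new bracket [-1.25, -1]
m = -1.125, h(m) = -0.8184 (−); new bracket [-1.125, -1]
m = -1.0625, h(m) = 0.1399 (+); new bracket [-1.125, -1.0625]
m = -1.09375, h(m) = -0.3267 (−); new bracket [-1.09375, -1.0625]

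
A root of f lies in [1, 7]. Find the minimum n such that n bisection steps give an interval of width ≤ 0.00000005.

Width after n steps is 6/2^n. Need 2^n ≥ 6/0.00000005 = 120000000.
2^26 = 67108864 < 120000000 ≤ 2^27 = 134217728, so n = 27.

27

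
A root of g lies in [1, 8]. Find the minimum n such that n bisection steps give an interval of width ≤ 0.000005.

21

Width after n steps is 7/2^n. Need 2^n ≥ 7/0.000005 = 1400000.
2^20 = 1048576 < 1400000 ≤ 2^21 = 2097152, so n = 21.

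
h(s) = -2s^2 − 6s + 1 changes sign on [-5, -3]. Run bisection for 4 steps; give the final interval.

[-3.25, -3.125]

m = -4, h(m) = -7 (−); new bracket [-4, -3]
m = -3.5, h(m) = -2.5 (−); new bracket [-3.5, -3]
m = -3.25, h(m) = -0.625 (−); new bracket [-3.25, -3]
m = -3.125, h(m) = 0.2188 (+); new bracket [-3.25, -3.125]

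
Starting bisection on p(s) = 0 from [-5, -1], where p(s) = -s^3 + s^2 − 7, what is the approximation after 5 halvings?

-1.625

m = -3, p(m) = 29 (+); new bracket [-3, -1]
m = -2, p(m) = 5 (+); new bracket [-2, -1]
m = -1.5, p(m) = -1.375 (−); new bracket [-2, -1.5]
m = -1.75, p(m) = 1.4219 (+); new bracket [-1.75, -1.5]
m = -1.625, p(m) = -0.0684 (−); new bracket [-1.75, -1.625]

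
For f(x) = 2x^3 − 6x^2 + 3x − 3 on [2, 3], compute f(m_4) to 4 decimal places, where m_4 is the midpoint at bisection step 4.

f(2.5) = -1.75 < 0, so the root lies in [2.5, 3]
f(2.75) = 1.46875 > 0, so the root lies in [2.5, 2.75]
f(2.625) = -0.292969 < 0, so the root lies in [2.625, 2.75]
f(2.6875) = 0.5483 > 0, so the root lies in [2.625, 2.6875]

0.5483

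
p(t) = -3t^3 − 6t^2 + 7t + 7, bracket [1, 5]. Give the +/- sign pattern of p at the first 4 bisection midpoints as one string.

---+

m = 3, p(m) = -107 (−); new bracket [1, 3]
m = 2, p(m) = -27 (−); new bracket [1, 2]
m = 1.5, p(m) = -6.125 (−); new bracket [1, 1.5]
m = 1.25, p(m) = 0.5156 (+); new bracket [1.25, 1.5]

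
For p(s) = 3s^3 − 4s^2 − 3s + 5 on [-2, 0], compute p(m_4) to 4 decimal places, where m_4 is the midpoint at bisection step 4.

p(-1) = 1 > 0, so the root lies in [-2, -1]
p(-1.5) = -9.625 < 0, so the root lies in [-1.5, -1]
p(-1.25) = -3.359375 < 0, so the root lies in [-1.25, -1]
p(-1.125) = -0.959 < 0, so the root lies in [-1.125, -1]

-0.9590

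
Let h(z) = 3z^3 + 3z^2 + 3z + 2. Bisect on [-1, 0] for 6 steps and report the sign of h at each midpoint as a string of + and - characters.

h(-0.5) = 0.875 > 0, so the root lies in [-1, -0.5]
h(-0.75) = 0.171875 > 0, so the root lies in [-1, -0.75]
h(-0.875) = -0.337891 < 0, so the root lies in [-0.875, -0.75]
h(-0.8125) = -0.0662 < 0, so the root lies in [-0.8125, -0.75]
h(-0.78125) = 0.0568 > 0, so the root lies in [-0.8125, -0.78125]
h(-0.796875) = -0.0037 < 0, so the root lies in [-0.796875, -0.78125]

++--+-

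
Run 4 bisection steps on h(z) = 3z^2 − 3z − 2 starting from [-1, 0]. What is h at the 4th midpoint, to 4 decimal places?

-0.1133

midpoint -0.5: h = 0.25 > 0 → [-0.5, 0]
midpoint -0.25: h = -1.0625 < 0 → [-0.5, -0.25]
midpoint -0.375: h = -0.453125 < 0 → [-0.5, -0.375]
midpoint -0.4375: h = -0.1133 < 0 → [-0.5, -0.4375]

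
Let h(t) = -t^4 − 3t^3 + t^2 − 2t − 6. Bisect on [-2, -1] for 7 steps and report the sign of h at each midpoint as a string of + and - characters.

m = -1.5, h(m) = 4.3125 (+); new bracket [-1.5, -1]
m = -1.25, h(m) = 1.480469 (+); new bracket [-1.25, -1]
m = -1.125, h(m) = 0.185303 (+); new bracket [-1.125, -1]
m = -1.0625, h(m) = -0.4221 (−); new bracket [-1.125, -1.0625]
m = -1.09375, h(m) = -0.122 (−); new bracket [-1.125, -1.09375]
m = -1.109375, h(m) = 0.0308 (+); new bracket [-1.109375, -1.09375]
m = -1.1015625, h(m) = -0.0458 (−); new bracket [-1.109375, -1.1015625]

+++--+-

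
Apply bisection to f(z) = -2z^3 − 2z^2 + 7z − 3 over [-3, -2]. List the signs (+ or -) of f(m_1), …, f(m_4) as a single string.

-++-

midpoint -2.5: f = -1.75 < 0 → [-3, -2.5]
midpoint -2.75: f = 4.21875 > 0 → [-2.75, -2.5]
midpoint -2.625: f = 1.019531 > 0 → [-2.625, -2.5]
midpoint -2.5625: f = -0.4175 < 0 → [-2.625, -2.5625]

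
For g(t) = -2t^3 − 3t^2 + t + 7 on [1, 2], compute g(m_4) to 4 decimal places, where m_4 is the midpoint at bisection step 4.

0.6079

t = 1.5 gives g = -5, negative; keep [1, 1.5]
t = 1.25 gives g = -0.34375, negative; keep [1, 1.25]
t = 1.125 gives g = 1.480469, positive; keep [1.125, 1.25]
t = 1.1875 gives g = 0.6079, positive; keep [1.1875, 1.25]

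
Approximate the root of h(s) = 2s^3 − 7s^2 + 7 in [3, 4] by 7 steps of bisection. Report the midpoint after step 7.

s = 3.5 gives h = 7, positive; keep [3, 3.5]
s = 3.25 gives h = 1.71875, positive; keep [3, 3.25]
s = 3.125 gives h = -0.324219, negative; keep [3.125, 3.25]
s = 3.1875 gives h = 0.6499, positive; keep [3.125, 3.1875]
s = 3.15625 gives h = 0.1512, positive; keep [3.125, 3.15625]
s = 3.140625 gives h = -0.0894, negative; keep [3.140625, 3.15625]
s = 3.1484375 gives h = 0.0302, positive; keep [3.140625, 3.1484375]

3.1484375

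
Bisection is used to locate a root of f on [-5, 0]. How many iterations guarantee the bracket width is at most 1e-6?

Width after n steps is 5/2^n. Need 2^n ≥ 5/1e-6 = 5000000.
2^22 = 4194304 < 5000000 ≤ 2^23 = 8388608, so n = 23.

23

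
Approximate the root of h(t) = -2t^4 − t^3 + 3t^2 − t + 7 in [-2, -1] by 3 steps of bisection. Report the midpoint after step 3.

midpoint -1.5: h = 8.5 > 0 → [-2, -1.5]
midpoint -1.75: h = 4.539062 > 0 → [-2, -1.75]
midpoint -1.875: h = 1.294434 > 0 → [-2, -1.875]

-1.875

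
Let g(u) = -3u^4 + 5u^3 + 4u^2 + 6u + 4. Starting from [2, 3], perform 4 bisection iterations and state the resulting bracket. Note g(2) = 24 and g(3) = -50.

[2.5625, 2.625]

m = 2.5, g(m) = 4.9375 (+); new bracket [2.5, 3]
m = 2.75, g(m) = -16.839844 (−); new bracket [2.5, 2.75]
m = 2.625, g(m) = -4.690186 (−); new bracket [2.5, 2.625]
m = 2.5625, g(m) = 0.4196 (+); new bracket [2.5625, 2.625]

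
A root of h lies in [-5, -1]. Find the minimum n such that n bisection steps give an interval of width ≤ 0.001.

12

Width after n steps is 4/2^n. Need 2^n ≥ 4/0.001 = 4000.
2^11 = 2048 < 4000 ≤ 2^12 = 4096, so n = 12.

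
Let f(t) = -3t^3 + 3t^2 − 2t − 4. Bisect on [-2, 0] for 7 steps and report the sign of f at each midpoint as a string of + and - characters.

+-+--+-

m = -1, f(m) = 4 (+); new bracket [-1, 0]
m = -0.5, f(m) = -1.875 (−); new bracket [-1, -0.5]
m = -0.75, f(m) = 0.453125 (+); new bracket [-0.75, -0.5]
m = -0.625, f(m) = -0.8457 (−); new bracket [-0.75, -0.625]
m = -0.6875, f(m) = -0.2322 (−); new bracket [-0.75, -0.6875]
m = -0.71875, f(m) = 0.1012 (+); new bracket [-0.71875, -0.6875]
m = -0.703125, f(m) = -0.0678 (−); new bracket [-0.71875, -0.703125]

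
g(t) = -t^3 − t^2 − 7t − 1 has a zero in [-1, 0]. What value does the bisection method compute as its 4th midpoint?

-0.1875

t = -0.5 gives g = 2.375, positive; keep [-0.5, 0]
t = -0.25 gives g = 0.703125, positive; keep [-0.25, 0]
t = -0.125 gives g = -0.138672, negative; keep [-0.25, -0.125]
t = -0.1875 gives g = 0.2839, positive; keep [-0.1875, -0.125]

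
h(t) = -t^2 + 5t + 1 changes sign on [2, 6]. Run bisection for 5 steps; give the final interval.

[5.125, 5.25]

t = 4 gives h = 5, positive; keep [4, 6]
t = 5 gives h = 1, positive; keep [5, 6]
t = 5.5 gives h = -1.75, negative; keep [5, 5.5]
t = 5.25 gives h = -0.3125, negative; keep [5, 5.25]
t = 5.125 gives h = 0.3594, positive; keep [5.125, 5.25]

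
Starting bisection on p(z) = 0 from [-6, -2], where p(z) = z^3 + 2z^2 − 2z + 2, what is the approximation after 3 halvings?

z = -4 gives p = -22, negative; keep [-4, -2]
z = -3 gives p = -1, negative; keep [-3, -2]
z = -2.5 gives p = 3.875, positive; keep [-3, -2.5]

-2.5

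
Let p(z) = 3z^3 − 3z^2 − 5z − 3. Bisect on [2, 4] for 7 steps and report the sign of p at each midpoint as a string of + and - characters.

+++++--

midpoint 3: p = 36 > 0 → [2, 3]
midpoint 2.5: p = 12.625 > 0 → [2, 2.5]
midpoint 2.25: p = 4.734375 > 0 → [2, 2.25]
midpoint 2.125: p = 1.6152 > 0 → [2, 2.125]
midpoint 2.0625: p = 0.2468 > 0 → [2, 2.0625]
midpoint 2.03125: p = -0.3915 < 0 → [2.03125, 2.0625]
midpoint 2.046875: p = -0.0761 < 0 → [2.046875, 2.0625]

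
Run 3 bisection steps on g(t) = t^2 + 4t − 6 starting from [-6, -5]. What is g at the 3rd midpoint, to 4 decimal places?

-0.2344

t = -5.5 gives g = 2.25, positive; keep [-5.5, -5]
t = -5.25 gives g = 0.5625, positive; keep [-5.25, -5]
t = -5.125 gives g = -0.234375, negative; keep [-5.25, -5.125]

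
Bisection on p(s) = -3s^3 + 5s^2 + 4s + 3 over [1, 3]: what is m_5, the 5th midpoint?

midpoint 2: p = 7 > 0 → [2, 3]
midpoint 2.5: p = -2.625 < 0 → [2, 2.5]
midpoint 2.25: p = 3.140625 > 0 → [2.25, 2.5]
midpoint 2.375: p = 0.5137 > 0 → [2.375, 2.5]
midpoint 2.4375: p = -0.9895 < 0 → [2.375, 2.4375]

2.4375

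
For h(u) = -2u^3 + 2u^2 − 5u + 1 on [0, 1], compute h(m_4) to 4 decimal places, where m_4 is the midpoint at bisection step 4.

u = 0.5 gives h = -1.25, negative; keep [0, 0.5]
u = 0.25 gives h = -0.15625, negative; keep [0, 0.25]
u = 0.125 gives h = 0.402344, positive; keep [0.125, 0.25]
u = 0.1875 gives h = 0.1196, positive; keep [0.1875, 0.25]

0.1196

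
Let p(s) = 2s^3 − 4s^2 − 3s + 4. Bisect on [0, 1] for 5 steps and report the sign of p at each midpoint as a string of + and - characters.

s = 0.5 gives p = 1.75, positive; keep [0.5, 1]
s = 0.75 gives p = 0.34375, positive; keep [0.75, 1]
s = 0.875 gives p = -0.347656, negative; keep [0.75, 0.875]
s = 0.8125 gives p = -0.0054, negative; keep [0.75, 0.8125]
s = 0.78125 gives p = 0.1685, positive; keep [0.78125, 0.8125]

++--+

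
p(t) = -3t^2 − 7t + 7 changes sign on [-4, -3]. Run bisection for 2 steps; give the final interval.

midpoint -3.5: p = -5.25 < 0 → [-3.5, -3]
midpoint -3.25: p = -1.9375 < 0 → [-3.25, -3]

[-3.25, -3]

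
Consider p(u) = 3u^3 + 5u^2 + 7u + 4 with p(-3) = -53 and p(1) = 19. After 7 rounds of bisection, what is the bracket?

u = -1 gives p = -1, negative; keep [-1, 1]
u = 0 gives p = 4, positive; keep [-1, 0]
u = -0.5 gives p = 1.375, positive; keep [-1, -0.5]
u = -0.75 gives p = 0.2969, positive; keep [-1, -0.75]
u = -0.875 gives p = -0.3066, negative; keep [-0.875, -0.75]
u = -0.8125 gives p = 0.0042, positive; keep [-0.875, -0.8125]
u = -0.84375 gives p = -0.1487, negative; keep [-0.84375, -0.8125]

[-0.84375, -0.8125]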